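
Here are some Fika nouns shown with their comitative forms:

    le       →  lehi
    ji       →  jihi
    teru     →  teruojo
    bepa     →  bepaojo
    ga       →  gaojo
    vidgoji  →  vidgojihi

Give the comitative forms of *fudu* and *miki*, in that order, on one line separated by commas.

fuduojo, mikihi

The pattern is front/back vowel harmony: -hi when the last vowel of the stem is a front vowel (*le*, *ji*, *vidgoji*); -ojo when the last vowel of the stem is a back vowel (*teru*, *bepa*, *ga*).
Since the last vowel of *fudu* is /u/ (a back vowel), it takes -ojo, giving *fuduojo*.
*miki* — last vowel /i/ (a front vowel) → -hi → *mikihi*.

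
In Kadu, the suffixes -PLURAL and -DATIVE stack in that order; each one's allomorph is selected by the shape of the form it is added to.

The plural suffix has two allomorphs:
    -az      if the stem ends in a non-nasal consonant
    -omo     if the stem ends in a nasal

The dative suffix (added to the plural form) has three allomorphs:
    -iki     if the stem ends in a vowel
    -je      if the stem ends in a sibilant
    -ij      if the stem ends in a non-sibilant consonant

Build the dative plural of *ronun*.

ronunomoiki

Since the final consonant of *ronun* is /n/ (a nasal), it takes -omo, giving *ronunomo*.
Since the final sound of the plural form *ronunomo* is /o/ (a vowel), it takes -iki, giving *ronunomoiki*.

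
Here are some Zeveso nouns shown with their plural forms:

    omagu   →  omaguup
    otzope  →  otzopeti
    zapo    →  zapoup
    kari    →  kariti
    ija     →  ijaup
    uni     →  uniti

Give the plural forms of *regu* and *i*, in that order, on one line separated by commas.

The suffix is conditioned by the last vowel: -ti when the last vowel of the stem is a front vowel (*otzope*, *kari*, *uni*); -up when the last vowel of the stem is a back vowel (*omagu*, *zapo*, *ija*).
*regu*: last vowel = /u/, a back vowel → -up → *reguup*.
Since the last vowel of *i* is /i/ (a front vowel), it takes -ti, giving *iti*.

reguup, iti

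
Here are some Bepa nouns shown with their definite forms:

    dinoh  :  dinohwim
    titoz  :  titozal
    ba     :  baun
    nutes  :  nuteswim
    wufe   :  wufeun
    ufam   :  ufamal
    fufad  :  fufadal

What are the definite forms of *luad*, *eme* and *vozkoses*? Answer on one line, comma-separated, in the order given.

luadal, emeun, vozkoseswim

Looking at the final sound of each stem: -wim when the stem ends in a voiceless consonant (*dinoh*, *nutes*); -al when the stem ends in a voiced consonant (*titoz*, *ufam*, *fufad*); -un when the stem ends in a vowel (*ba*, *wufe*).
The final sound of *luad* is /d/, which is a voiced consonant, so the suffix is -al, giving *luadal*.
*eme*: final sound = /e/, a vowel → -un → *emeun*.
*vozkoses*: final sound = /s/, a voiceless consonant → -wim → *vozkoseswim*.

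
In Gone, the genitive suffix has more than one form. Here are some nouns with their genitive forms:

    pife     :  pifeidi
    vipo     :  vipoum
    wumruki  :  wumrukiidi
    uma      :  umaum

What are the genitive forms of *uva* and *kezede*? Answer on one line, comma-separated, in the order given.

The suffix is conditioned by the last vowel: -idi when the last vowel of the stem is a front vowel (*pife*, *wumruki*); -um when the last vowel of the stem is a back vowel (*vipo*, *uma*).
*uva*: last vowel = /a/, a back vowel → -um → *uvaum*.
*kezede*: last vowel = /e/, a front vowel → -idi → *kezedeidi*.

uvaum, kezedeidi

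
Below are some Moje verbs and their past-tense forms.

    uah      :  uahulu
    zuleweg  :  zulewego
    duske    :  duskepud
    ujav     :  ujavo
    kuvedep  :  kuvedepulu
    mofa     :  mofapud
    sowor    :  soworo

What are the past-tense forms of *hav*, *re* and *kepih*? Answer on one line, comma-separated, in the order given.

The suffix is conditioned by the final sound: -ulu when the stem ends in a voiceless consonant (*uah*, *kuvedep*); -o when the stem ends in a voiced consonant (*zuleweg*, *ujav*, *sowor*); -pud when the stem ends in a vowel (*duske*, *mofa*).
*hav*: final sound = /v/, a voiced consonant → -o → *havo*.
The final sound of *re* is /e/, which is a vowel, so the suffix is -pud, giving *repud*.
The final sound of *kepih* is /h/, which is a voiceless consonant, so the suffix is -ulu, giving *kepihulu*.

havo, repud, kepihulu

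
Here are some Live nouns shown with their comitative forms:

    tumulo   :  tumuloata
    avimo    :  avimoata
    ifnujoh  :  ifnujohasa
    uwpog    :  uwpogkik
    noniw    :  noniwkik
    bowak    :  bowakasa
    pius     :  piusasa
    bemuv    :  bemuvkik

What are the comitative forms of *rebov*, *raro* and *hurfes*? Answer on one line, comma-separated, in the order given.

rebovkik, raroata, hurfesasa

Looking at the final sound of each stem: -asa when the stem ends in a voiceless consonant (*ifnujoh*, *bowak*, *pius*); -kik when the stem ends in a voiced consonant (*uwpog*, *noniw*, *bemuv*); -ata when the stem ends in a vowel (*tumulo*, *avimo*).
The final sound of *rebov* is /v/, which is a voiced consonant, so the suffix is -kik, giving *rebovkik*.
The final sound of *raro* is /o/, which is a vowel, so the suffix is -ata, giving *raroata*.
The final sound of *hurfes* is /s/, which is a voiceless consonant, so the suffix is -asa, giving *hurfesasa*.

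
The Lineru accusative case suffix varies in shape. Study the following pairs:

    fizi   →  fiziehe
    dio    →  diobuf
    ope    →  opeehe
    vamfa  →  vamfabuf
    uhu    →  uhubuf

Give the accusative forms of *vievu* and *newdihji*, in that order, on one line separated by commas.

vievubuf, newdihjiehe

The alternation tracks the last vowel of the stem — -ehe when the last vowel of the stem is a front vowel (*fizi*, *ope*); -buf when the last vowel of the stem is a back vowel (*dio*, *vamfa*, *uhu*).
*vievu*: last vowel = /u/, a back vowel → -buf → *vievubuf*.
Since the last vowel of *newdihji* is /i/ (a front vowel), it takes -ehe, giving *newdihjiehe*.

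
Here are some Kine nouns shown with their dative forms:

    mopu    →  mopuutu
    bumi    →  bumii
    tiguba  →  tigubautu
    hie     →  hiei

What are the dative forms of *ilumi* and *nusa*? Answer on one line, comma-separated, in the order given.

The suffix is conditioned by the last vowel: -i when the last vowel of the stem is a front vowel (*bumi*, *hie*); -utu when the last vowel of the stem is a back vowel (*mopu*, *tiguba*).
*ilumi* — last vowel /i/ (a front vowel) → -i → *ilumii*.
*nusa*: last vowel = /a/, a back vowel → -utu → *nusautu*.

ilumii, nusautu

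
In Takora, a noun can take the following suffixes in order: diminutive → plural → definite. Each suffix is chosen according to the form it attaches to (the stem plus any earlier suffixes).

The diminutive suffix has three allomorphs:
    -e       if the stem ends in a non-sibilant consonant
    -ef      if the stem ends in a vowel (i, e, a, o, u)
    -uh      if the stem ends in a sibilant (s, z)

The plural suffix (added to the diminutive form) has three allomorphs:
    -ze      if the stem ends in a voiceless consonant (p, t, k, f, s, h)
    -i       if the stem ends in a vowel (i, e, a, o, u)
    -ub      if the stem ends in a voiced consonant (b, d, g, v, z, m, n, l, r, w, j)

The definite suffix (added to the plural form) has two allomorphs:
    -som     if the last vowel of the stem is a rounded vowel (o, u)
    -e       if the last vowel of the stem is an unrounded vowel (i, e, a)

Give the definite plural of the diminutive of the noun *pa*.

paefzee

The final sound of *pa* is /a/, which is a vowel, so the diminutive suffix is -ef, giving *paef*.
The final sound of the diminutive form *paef* is /f/, which is a voiceless consonant, so the plural suffix is -ze, giving *paefze*.
The plural form *paefze*: last vowel = /e/, an unrounded vowel → -e → *paefzee*.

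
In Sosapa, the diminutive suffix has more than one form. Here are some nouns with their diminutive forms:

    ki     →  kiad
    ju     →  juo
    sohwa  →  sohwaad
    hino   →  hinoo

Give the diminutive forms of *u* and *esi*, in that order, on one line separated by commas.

The alternation tracks the last vowel of the stem — -o when the last vowel of the stem is a rounded vowel (*ju*, *hino*); -ad when the last vowel of the stem is an unrounded vowel (*ki*, *sohwa*).
The last vowel of *u* is /u/, which is a rounded vowel, so the suffix is -o, giving *uo*.
The last vowel of *esi* is /i/, which is an unrounded vowel, so the suffix is -ad, giving *esiad*.

uo, esiad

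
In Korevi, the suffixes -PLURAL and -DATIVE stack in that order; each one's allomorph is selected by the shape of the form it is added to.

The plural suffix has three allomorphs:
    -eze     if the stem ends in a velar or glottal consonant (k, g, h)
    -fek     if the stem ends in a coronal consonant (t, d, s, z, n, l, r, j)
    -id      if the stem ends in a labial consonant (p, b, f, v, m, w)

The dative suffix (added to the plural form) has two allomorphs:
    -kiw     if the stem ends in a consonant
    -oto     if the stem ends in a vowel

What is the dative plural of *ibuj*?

Since the final consonant of *ibuj* is /j/ (coronal), it takes -fek, giving *ibujfek*.
Since the final sound of the plural form *ibujfek* is /k/ (a consonant), it takes -kiw, giving *ibujfekkiw*.

ibujfekkiw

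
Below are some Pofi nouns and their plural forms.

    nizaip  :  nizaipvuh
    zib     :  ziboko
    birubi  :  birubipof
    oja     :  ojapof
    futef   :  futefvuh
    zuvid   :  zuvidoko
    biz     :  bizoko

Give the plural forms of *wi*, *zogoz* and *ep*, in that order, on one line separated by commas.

wipof, zogozoko, epvuh

The suffix is conditioned by the final sound: -vuh when the stem ends in a voiceless consonant (*nizaip*, *futef*); -oko when the stem ends in a voiced consonant (*zib*, *zuvid*, *biz*); -pof when the stem ends in a vowel (*birubi*, *oja*).
Since the final sound of *wi* is /i/ (a vowel), it takes -pof, giving *wipof*.
Since the final sound of *zogoz* is /z/ (a voiced consonant), it takes -oko, giving *zogozoko*.
*ep* — final sound /p/ (a voiceless consonant) → -vuh → *epvuh*.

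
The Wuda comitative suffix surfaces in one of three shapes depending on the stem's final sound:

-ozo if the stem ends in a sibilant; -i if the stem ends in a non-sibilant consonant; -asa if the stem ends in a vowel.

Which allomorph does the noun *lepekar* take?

-i

*lepekar*: final sound = /r/, a non-sibilant consonant → -i.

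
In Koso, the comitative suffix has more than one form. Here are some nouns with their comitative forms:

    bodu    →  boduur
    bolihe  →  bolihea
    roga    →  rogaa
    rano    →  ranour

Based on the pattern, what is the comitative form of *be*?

bea

Looking at the last vowel of each stem: -ur when the last vowel of the stem is a rounded vowel (*bodu*, *rano*); -a when the last vowel of the stem is an unrounded vowel (*bolihe*, *roga*).
The last vowel of *be* is /e/, which is an unrounded vowel, so the suffix is -a, giving *bea*.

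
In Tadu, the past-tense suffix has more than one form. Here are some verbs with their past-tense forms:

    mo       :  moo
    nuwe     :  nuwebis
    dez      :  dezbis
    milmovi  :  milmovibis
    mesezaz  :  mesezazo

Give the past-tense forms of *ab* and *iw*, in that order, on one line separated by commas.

The alternation tracks the last vowel of the stem — -bis when the last vowel of the stem is a front vowel (*nuwe*, *dez*, *milmovi*); -o when the last vowel of the stem is a back vowel (*mo*, *mesezaz*).
*ab*: last vowel = /a/, a back vowel → -o → *abo*.
The last vowel of *iw* is /i/, which is a front vowel, so the suffix is -bis, giving *iwbis*.

abo, iwbis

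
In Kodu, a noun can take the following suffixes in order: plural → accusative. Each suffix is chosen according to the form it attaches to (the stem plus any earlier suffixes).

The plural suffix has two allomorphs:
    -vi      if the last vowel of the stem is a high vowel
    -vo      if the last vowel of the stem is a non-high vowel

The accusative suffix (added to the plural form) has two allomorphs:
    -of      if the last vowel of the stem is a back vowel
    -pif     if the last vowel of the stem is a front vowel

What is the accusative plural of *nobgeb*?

nobgebvoof

The last vowel of *nobgeb* is /e/, which is a non-high vowel, so the plural suffix is -vo, giving *nobgebvo*.
Since the last vowel of the plural form *nobgebvo* is /o/ (a back vowel), it takes -of, giving *nobgebvoof*.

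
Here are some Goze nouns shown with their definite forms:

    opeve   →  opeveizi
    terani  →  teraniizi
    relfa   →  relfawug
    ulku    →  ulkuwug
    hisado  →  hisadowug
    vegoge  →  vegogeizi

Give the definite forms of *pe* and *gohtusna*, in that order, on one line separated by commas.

peizi, gohtusnawug

Looking at the last vowel of each stem: -izi when the last vowel of the stem is a front vowel (*opeve*, *terani*, *vegoge*); -wug when the last vowel of the stem is a back vowel (*relfa*, *ulku*, *hisado*).
*pe* — last vowel /e/ (a front vowel) → -izi → *peizi*.
*gohtusna* — last vowel /a/ (a back vowel) → -wug → *gohtusnawug*.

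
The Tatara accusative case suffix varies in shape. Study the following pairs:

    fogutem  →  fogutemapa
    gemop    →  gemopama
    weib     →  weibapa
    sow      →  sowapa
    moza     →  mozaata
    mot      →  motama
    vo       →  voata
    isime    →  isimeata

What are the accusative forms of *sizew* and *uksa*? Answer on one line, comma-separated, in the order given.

Looking at the final sound of each stem: -ama when the stem ends in a voiceless consonant (*gemop*, *mot*); -apa when the stem ends in a voiced consonant (*fogutem*, *weib*, *sow*); -ata when the stem ends in a vowel (*moza*, *vo*, *isime*).
*sizew* — final sound /w/ (a voiced consonant) → -apa → *sizewapa*.
Since the final sound of *uksa* is /a/ (a vowel), it takes -ata, giving *uksaata*.

sizewapa, uksaata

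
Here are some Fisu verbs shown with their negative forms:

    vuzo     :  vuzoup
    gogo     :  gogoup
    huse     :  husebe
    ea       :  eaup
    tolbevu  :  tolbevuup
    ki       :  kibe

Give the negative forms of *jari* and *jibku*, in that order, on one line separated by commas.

jaribe, jibkuup

The pattern is front/back vowel harmony: -be when the last vowel of the stem is a front vowel (*huse*, *ki*); -up when the last vowel of the stem is a back vowel (*vuzo*, *gogo*, *ea*, *tolbevu*).
*jari* — last vowel /i/ (a front vowel) → -be → *jaribe*.
*jibku*: last vowel = /u/, a back vowel → -up → *jibkuup*.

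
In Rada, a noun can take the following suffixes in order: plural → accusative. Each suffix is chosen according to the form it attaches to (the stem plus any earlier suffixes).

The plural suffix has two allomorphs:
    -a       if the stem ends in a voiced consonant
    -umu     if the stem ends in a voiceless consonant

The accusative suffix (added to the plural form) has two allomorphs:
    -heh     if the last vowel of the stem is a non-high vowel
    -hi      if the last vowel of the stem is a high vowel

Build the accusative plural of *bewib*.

bewibaheh

Since the final consonant of *bewib* is /b/ (voiced), it takes -a, giving *bewiba*.
Since the last vowel of the plural form *bewiba* is /a/ (a non-high vowel), it takes -heh, giving *bewibaheh*.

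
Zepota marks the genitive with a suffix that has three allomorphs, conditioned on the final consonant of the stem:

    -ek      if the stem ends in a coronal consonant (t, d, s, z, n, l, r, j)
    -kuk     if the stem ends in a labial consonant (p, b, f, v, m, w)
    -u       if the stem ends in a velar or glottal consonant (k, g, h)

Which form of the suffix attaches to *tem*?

-kuk

The final consonant of *tem* is /m/, which is labial, so the suffix is -kuk.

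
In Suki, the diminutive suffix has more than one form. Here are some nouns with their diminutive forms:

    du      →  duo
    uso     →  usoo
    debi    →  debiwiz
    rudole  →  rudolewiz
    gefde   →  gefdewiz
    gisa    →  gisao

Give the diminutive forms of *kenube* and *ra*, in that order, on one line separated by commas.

kenubewiz, rao

The suffix is conditioned by the last vowel: -wiz when the last vowel of the stem is a front vowel (*debi*, *rudole*, *gefde*); -o when the last vowel of the stem is a back vowel (*du*, *uso*, *gisa*).
*kenube*: last vowel = /e/, a front vowel → -wiz → *kenubewiz*.
*ra* — last vowel /a/ (a back vowel) → -o → *rao*.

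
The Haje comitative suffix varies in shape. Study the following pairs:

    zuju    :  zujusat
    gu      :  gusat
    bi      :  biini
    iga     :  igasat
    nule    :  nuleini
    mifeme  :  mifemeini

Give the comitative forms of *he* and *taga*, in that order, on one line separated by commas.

The pattern is front/back vowel harmony: -ini when the last vowel of the stem is a front vowel (*bi*, *nule*, *mifeme*); -sat when the last vowel of the stem is a back vowel (*zuju*, *gu*, *iga*).
Since the last vowel of *he* is /e/ (a front vowel), it takes -ini, giving *heini*.
*taga* — last vowel /a/ (a back vowel) → -sat → *tagasat*.

heini, tagasat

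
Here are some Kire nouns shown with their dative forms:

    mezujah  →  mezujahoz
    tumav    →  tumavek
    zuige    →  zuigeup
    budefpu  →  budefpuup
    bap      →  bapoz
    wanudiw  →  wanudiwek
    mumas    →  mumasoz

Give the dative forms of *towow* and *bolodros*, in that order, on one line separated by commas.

towowek, bolodrosoz

The suffix is conditioned by the final sound: -oz when the stem ends in a voiceless consonant (*mezujah*, *bap*, *mumas*); -ek when the stem ends in a voiced consonant (*tumav*, *wanudiw*); -up when the stem ends in a vowel (*zuige*, *budefpu*).
The final sound of *towow* is /w/, which is a voiced consonant, so the suffix is -ek, giving *towowek*.
*bolodros* — final sound /s/ (a voiceless consonant) → -oz → *bolodrosoz*.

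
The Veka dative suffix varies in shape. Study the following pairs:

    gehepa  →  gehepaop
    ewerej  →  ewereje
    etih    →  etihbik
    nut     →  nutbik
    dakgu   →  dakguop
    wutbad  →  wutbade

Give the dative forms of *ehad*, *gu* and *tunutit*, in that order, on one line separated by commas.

ehade, guop, tunutitbik

The alternation tracks the final sound of the stem — -bik when the stem ends in a voiceless consonant (*etih*, *nut*); -e when the stem ends in a voiced consonant (*ewerej*, *wutbad*); -op when the stem ends in a vowel (*gehepa*, *dakgu*).
The final sound of *ehad* is /d/, which is a voiced consonant, so the suffix is -e, giving *ehade*.
*gu* — final sound /u/ (a vowel) → -op → *guop*.
Since the final sound of *tunutit* is /t/ (a voiceless consonant), it takes -bik, giving *tunutitbik*.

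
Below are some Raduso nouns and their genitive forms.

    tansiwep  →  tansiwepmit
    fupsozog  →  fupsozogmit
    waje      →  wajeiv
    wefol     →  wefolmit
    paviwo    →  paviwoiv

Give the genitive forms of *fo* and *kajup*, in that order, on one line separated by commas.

The suffix is conditioned by the final sound: -mit when the stem ends in a consonant (*tansiwep*, *fupsozog*, *wefol*); -iv when the stem ends in a vowel (*waje*, *paviwo*).
Since the final sound of *fo* is /o/ (a vowel), it takes -iv, giving *foiv*.
*kajup*: final sound = /p/, a consonant → -mit → *kajupmit*.

foiv, kajupmit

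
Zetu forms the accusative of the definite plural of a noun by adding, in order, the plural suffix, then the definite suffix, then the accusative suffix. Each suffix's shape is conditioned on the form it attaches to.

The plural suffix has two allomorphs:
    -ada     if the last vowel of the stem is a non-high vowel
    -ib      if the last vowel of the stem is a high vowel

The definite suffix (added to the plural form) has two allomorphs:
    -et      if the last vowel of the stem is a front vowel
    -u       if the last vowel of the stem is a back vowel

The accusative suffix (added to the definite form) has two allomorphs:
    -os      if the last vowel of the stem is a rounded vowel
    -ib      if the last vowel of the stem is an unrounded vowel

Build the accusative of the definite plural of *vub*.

vubibetib

*vub* — last vowel /u/ (a high vowel) → -ib → *vubib*.
The plural form *vubib* — last vowel /i/ (a front vowel) → -et → *vubibet*.
The definite form *vubibet* — last vowel /e/ (an unrounded vowel) → -ib → *vubibetib*.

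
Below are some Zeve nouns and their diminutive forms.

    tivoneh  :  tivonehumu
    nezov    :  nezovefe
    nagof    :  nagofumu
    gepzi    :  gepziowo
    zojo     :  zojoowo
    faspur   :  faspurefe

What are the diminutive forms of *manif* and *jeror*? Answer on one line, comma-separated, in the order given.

The alternation tracks the final sound of the stem — -umu when the stem ends in a voiceless consonant (*tivoneh*, *nagof*); -efe when the stem ends in a voiced consonant (*nezov*, *faspur*); -owo when the stem ends in a vowel (*gepzi*, *zojo*).
*manif* — final sound /f/ (a voiceless consonant) → -umu → *manifumu*.
*jeror* — final sound /r/ (a voiced consonant) → -efe → *jerorefe*.

manifumu, jerorefe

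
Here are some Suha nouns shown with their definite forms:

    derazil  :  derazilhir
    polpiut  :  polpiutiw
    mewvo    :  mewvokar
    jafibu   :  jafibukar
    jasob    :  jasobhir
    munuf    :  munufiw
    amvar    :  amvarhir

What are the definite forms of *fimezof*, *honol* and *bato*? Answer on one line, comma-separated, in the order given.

The suffix is conditioned by the final sound: -iw when the stem ends in a voiceless consonant (*polpiut*, *munuf*); -hir when the stem ends in a voiced consonant (*derazil*, *jasob*, *amvar*); -kar when the stem ends in a vowel (*mewvo*, *jafibu*).
Since the final sound of *fimezof* is /f/ (a voiceless consonant), it takes -iw, giving *fimezofiw*.
Since the final sound of *honol* is /l/ (a voiced consonant), it takes -hir, giving *honolhir*.
Since the final sound of *bato* is /o/ (a vowel), it takes -kar, giving *batokar*.

fimezofiw, honolhir, batokar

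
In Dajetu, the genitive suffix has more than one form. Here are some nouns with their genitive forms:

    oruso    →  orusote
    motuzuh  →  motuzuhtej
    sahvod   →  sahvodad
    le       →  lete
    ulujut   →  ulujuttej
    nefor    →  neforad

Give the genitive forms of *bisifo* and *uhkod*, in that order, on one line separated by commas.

bisifote, uhkodad

The pattern is voicing of the final sound: -tej when the stem ends in a voiceless consonant (*motuzuh*, *ulujut*); -ad when the stem ends in a voiced consonant (*sahvod*, *nefor*); -te when the stem ends in a vowel (*oruso*, *le*).
*bisifo*: final sound = /o/, a vowel → -te → *bisifote*.
*uhkod* — final sound /d/ (a voiced consonant) → -ad → *uhkodad*.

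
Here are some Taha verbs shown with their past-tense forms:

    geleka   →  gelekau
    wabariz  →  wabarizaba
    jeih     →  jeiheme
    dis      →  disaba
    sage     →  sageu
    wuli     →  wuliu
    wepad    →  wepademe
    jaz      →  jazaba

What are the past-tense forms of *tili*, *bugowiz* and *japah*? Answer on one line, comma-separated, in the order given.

The suffix is conditioned by the final sound: -aba when the stem ends in a sibilant (*wabariz*, *dis*, *jaz*); -eme when the stem ends in a non-sibilant consonant (*jeih*, *wepad*); -u when the stem ends in a vowel (*geleka*, *sage*, *wuli*).
Since the final sound of *tili* is /i/ (a vowel), it takes -u, giving *tiliu*.
*bugowiz*: final sound = /z/, a sibilant → -aba → *bugowizaba*.
*japah*: final sound = /h/, a non-sibilant consonant → -eme → *japaheme*.

tiliu, bugowizaba, japaheme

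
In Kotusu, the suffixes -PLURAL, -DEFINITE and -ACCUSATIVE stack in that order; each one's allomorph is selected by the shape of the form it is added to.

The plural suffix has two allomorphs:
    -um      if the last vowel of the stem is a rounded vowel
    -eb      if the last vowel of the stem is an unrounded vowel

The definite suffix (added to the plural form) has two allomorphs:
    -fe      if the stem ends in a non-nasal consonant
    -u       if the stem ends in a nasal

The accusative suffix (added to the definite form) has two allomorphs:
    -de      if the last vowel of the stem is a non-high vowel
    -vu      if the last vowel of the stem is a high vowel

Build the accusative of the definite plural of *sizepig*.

sizepigebfede

*sizepig* — last vowel /i/ (an unrounded vowel) → -eb → *sizepigeb*.
Since the final consonant of the plural form *sizepigeb* is /b/ (non-nasal), it takes -fe, giving *sizepigebfe*.
The last vowel of the definite form *sizepigebfe* is /e/, which is a non-high vowel, so the accusative suffix is -de, giving *sizepigebfede*.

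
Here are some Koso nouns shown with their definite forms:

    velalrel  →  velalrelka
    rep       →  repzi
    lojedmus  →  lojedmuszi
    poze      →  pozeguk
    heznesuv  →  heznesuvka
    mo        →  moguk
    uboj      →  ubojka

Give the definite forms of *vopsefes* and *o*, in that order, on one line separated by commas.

The alternation tracks the final sound of the stem — -zi when the stem ends in a voiceless consonant (*rep*, *lojedmus*); -ka when the stem ends in a voiced consonant (*velalrel*, *heznesuv*, *uboj*); -guk when the stem ends in a vowel (*poze*, *mo*).
*vopsefes* — final sound /s/ (a voiceless consonant) → -zi → *vopsefeszi*.
*o* — final sound /o/ (a vowel) → -guk → *oguk*.

vopsefeszi, oguk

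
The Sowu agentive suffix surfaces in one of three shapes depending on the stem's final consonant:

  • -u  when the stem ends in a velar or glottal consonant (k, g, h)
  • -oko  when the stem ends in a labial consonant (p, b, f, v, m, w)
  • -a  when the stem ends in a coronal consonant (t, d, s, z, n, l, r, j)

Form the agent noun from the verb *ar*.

ara

*ar* — final consonant /r/ (coronal) → -a → *ara*.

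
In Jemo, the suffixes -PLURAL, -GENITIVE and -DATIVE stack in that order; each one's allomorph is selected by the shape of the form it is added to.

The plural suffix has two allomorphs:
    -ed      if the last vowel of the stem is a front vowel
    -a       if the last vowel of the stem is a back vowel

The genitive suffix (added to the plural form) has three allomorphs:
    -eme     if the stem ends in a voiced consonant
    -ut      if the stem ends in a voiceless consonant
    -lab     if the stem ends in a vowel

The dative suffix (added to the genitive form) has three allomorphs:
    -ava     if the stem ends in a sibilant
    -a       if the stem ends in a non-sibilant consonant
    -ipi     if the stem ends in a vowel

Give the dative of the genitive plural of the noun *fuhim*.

fuhimedemeipi

*fuhim* — last vowel /i/ (a front vowel) → -ed → *fuhimed*.
The plural form *fuhimed* — final sound /d/ (a voiced consonant) → -eme → *fuhimedeme*.
The genitive form *fuhimedeme* — final sound /e/ (a vowel) → -ipi → *fuhimedemeipi*.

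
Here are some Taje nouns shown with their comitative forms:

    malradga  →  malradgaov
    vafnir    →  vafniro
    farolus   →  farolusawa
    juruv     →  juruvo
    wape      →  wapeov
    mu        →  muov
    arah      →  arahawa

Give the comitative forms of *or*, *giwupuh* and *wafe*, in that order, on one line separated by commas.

The alternation tracks the final sound of the stem — -awa when the stem ends in a voiceless consonant (*farolus*, *arah*); -o when the stem ends in a voiced consonant (*vafnir*, *juruv*); -ov when the stem ends in a vowel (*malradga*, *wape*, *mu*).
*or* — final sound /r/ (a voiced consonant) → -o → *oro*.
*giwupuh*: final sound = /h/, a voiceless consonant → -awa → *giwupuhawa*.
Since the final sound of *wafe* is /e/ (a vowel), it takes -ov, giving *wafeov*.

oro, giwupuhawa, wafeov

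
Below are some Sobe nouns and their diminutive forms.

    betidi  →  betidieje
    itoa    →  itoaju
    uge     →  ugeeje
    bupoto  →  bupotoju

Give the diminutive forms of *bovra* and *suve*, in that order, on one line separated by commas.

The alternation tracks the last vowel of the stem — -eje when the last vowel of the stem is a front vowel (*betidi*, *uge*); -ju when the last vowel of the stem is a back vowel (*itoa*, *bupoto*).
*bovra*: last vowel = /a/, a back vowel → -ju → *bovraju*.
*suve*: last vowel = /e/, a front vowel → -eje → *suveeje*.

bovraju, suveeje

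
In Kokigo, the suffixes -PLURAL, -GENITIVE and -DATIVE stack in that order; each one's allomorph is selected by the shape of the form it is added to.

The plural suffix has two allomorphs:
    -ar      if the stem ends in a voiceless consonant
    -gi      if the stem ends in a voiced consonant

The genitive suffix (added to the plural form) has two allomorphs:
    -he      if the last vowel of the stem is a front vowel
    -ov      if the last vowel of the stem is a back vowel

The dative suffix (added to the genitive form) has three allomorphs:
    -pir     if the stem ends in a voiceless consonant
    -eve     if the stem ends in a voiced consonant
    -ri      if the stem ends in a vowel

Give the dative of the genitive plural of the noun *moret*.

moretaroveve

*moret* — final consonant /t/ (voiceless) → -ar → *moretar*.
The plural form *moretar* — last vowel /a/ (a back vowel) → -ov → *moretarov*.
The genitive form *moretarov*: final sound = /v/, a voiced consonant → -eve → *moretaroveve*.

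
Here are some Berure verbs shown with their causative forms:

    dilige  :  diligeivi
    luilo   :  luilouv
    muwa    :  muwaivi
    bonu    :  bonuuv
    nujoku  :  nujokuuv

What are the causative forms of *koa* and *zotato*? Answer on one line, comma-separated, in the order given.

The alternation tracks the last vowel of the stem — -uv when the last vowel of the stem is a rounded vowel (*luilo*, *bonu*, *nujoku*); -ivi when the last vowel of the stem is an unrounded vowel (*dilige*, *muwa*).
The last vowel of *koa* is /a/, which is an unrounded vowel, so the suffix is -ivi, giving *koaivi*.
Since the last vowel of *zotato* is /o/ (a rounded vowel), it takes -uv, giving *zotatouv*.

koaivi, zotatouv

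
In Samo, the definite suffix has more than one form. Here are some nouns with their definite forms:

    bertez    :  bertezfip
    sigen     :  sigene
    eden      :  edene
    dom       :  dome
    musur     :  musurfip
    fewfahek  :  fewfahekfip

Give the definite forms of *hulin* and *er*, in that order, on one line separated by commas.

Looking at the final consonant of each stem: -e when the stem ends in a nasal (*sigen*, *eden*, *dom*); -fip when the stem ends in a non-nasal consonant (*bertez*, *musur*, *fewfahek*).
*hulin* — final consonant /n/ (a nasal) → -e → *huline*.
Since the final consonant of *er* is /r/ (non-nasal), it takes -fip, giving *erfip*.

huline, erfip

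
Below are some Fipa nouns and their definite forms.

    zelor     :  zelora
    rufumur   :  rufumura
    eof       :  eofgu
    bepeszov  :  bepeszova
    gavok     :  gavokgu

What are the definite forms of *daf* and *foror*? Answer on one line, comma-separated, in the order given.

The suffix is conditioned by the final consonant: -gu when the stem ends in a voiceless consonant (*eof*, *gavok*); -a when the stem ends in a voiced consonant (*zelor*, *rufumur*, *bepeszov*).
The final consonant of *daf* is /f/, which is voiceless, so the suffix is -gu, giving *dafgu*.
Since the final consonant of *foror* is /r/ (voiced), it takes -a, giving *forora*.

dafgu, forora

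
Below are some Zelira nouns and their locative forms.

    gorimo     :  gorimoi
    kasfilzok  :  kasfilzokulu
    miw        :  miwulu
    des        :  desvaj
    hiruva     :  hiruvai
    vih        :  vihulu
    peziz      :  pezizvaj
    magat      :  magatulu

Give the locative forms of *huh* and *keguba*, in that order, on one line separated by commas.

The suffix is conditioned by the final sound: -vaj when the stem ends in a sibilant (*des*, *peziz*); -ulu when the stem ends in a non-sibilant consonant (*kasfilzok*, *miw*, *vih*, *magat*); -i when the stem ends in a vowel (*gorimo*, *hiruva*).
Since the final sound of *huh* is /h/ (a non-sibilant consonant), it takes -ulu, giving *huhulu*.
*keguba* — final sound /a/ (a vowel) → -i → *kegubai*.

huhulu, kegubai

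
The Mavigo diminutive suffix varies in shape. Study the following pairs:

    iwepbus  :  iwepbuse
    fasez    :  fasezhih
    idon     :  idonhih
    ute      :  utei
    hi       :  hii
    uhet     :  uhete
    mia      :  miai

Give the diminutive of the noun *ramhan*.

ramhanhih

The pattern is voicing of the final sound: -e when the stem ends in a voiceless consonant (*iwepbus*, *uhet*); -hih when the stem ends in a voiced consonant (*fasez*, *idon*); -i when the stem ends in a vowel (*ute*, *hi*, *mia*).
Since the final sound of *ramhan* is /n/ (a voiced consonant), it takes -hih, giving *ramhanhih*.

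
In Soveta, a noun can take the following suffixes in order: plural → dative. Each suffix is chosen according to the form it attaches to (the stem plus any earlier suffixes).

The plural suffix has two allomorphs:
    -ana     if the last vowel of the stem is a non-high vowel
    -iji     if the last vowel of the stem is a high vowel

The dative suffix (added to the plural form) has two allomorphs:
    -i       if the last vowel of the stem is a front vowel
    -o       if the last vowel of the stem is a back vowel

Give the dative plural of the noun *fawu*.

The last vowel of *fawu* is /u/, which is a high vowel, so the plural suffix is -iji, giving *fawuiji*.
The plural form *fawuiji*: last vowel = /i/, a front vowel → -i → *fawuijii*.

fawuijii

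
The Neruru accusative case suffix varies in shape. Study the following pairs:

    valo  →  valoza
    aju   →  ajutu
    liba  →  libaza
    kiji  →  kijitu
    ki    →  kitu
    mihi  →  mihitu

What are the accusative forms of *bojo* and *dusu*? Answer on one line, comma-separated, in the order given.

bojoza, dusutu

The suffix is conditioned by the last vowel: -tu when the last vowel of the stem is a high vowel (*aju*, *kiji*, *ki*, *mihi*); -za when the last vowel of the stem is a non-high vowel (*valo*, *liba*).
Since the last vowel of *bojo* is /o/ (a non-high vowel), it takes -za, giving *bojoza*.
*dusu*: last vowel = /u/, a high vowel → -tu → *dusutu*.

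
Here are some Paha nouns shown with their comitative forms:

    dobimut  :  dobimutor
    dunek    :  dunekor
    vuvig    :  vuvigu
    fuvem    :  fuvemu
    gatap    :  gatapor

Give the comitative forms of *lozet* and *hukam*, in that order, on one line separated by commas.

lozetor, hukamu

The suffix is conditioned by the final consonant: -or when the stem ends in a voiceless consonant (*dobimut*, *dunek*, *gatap*); -u when the stem ends in a voiced consonant (*vuvig*, *fuvem*).
The final consonant of *lozet* is /t/, which is voiceless, so the suffix is -or, giving *lozetor*.
The final consonant of *hukam* is /m/, which is voiced, so the suffix is -u, giving *hukamu*.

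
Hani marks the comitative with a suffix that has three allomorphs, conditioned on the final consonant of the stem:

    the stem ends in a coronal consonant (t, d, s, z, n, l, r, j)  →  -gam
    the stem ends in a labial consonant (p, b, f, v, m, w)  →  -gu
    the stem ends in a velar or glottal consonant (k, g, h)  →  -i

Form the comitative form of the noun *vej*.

The final consonant of *vej* is /j/, which is coronal, so the suffix is -gam, giving *vejgam*.

vejgam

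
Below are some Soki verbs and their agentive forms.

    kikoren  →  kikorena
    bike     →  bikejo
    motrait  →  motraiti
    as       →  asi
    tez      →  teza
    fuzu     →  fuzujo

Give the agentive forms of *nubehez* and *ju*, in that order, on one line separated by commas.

nubeheza, jujo

The alternation tracks the final sound of the stem — -i when the stem ends in a voiceless consonant (*motrait*, *as*); -a when the stem ends in a voiced consonant (*kikoren*, *tez*); -jo when the stem ends in a vowel (*bike*, *fuzu*).
The final sound of *nubehez* is /z/, which is a voiced consonant, so the suffix is -a, giving *nubeheza*.
Since the final sound of *ju* is /u/ (a vowel), it takes -jo, giving *jujo*.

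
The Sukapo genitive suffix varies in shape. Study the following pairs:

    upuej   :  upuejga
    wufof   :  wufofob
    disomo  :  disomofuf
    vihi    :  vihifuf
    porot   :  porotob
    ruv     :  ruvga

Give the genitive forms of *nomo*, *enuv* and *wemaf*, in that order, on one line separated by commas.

nomofuf, enuvga, wemafob

The pattern is voicing of the final sound: -ob when the stem ends in a voiceless consonant (*wufof*, *porot*); -ga when the stem ends in a voiced consonant (*upuej*, *ruv*); -fuf when the stem ends in a vowel (*disomo*, *vihi*).
Since the final sound of *nomo* is /o/ (a vowel), it takes -fuf, giving *nomofuf*.
*enuv*: final sound = /v/, a voiced consonant → -ga → *enuvga*.
Since the final sound of *wemaf* is /f/ (a voiceless consonant), it takes -ob, giving *wemafob*.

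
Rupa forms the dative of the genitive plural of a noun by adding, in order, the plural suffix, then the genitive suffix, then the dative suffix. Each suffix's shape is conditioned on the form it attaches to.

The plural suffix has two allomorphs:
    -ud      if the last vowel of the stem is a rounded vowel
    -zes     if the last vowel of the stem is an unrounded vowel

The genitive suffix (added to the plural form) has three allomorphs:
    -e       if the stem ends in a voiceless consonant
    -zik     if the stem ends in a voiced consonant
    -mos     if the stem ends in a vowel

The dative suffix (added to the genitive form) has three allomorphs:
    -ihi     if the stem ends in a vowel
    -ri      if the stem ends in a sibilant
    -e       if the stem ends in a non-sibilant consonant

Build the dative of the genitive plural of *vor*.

vorudzike

Since the last vowel of *vor* is /o/ (a rounded vowel), it takes -ud, giving *vorud*.
The plural form *vorud* — final sound /d/ (a voiced consonant) → -zik → *vorudzik*.
The final sound of the genitive form *vorudzik* is /k/, which is a non-sibilant consonant, so the dative suffix is -e, giving *vorudzike*.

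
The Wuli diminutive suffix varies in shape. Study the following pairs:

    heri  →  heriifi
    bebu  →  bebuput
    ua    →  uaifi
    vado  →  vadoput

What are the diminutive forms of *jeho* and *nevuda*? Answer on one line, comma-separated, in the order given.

Looking at the last vowel of each stem: -put when the last vowel of the stem is a rounded vowel (*bebu*, *vado*); -ifi when the last vowel of the stem is an unrounded vowel (*heri*, *ua*).
*jeho*: last vowel = /o/, a rounded vowel → -put → *jehoput*.
*nevuda* — last vowel /a/ (an unrounded vowel) → -ifi → *nevudaifi*.

jehoput, nevudaifi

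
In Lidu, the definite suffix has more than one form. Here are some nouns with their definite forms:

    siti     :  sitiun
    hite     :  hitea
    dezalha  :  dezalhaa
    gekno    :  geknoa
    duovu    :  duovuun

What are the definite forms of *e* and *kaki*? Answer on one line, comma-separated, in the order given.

ea, kakiun

Looking at the last vowel of each stem: -un when the last vowel of the stem is a high vowel (*siti*, *duovu*); -a when the last vowel of the stem is a non-high vowel (*hite*, *dezalha*, *gekno*).
*e* — last vowel /e/ (a non-high vowel) → -a → *ea*.
Since the last vowel of *kaki* is /i/ (a high vowel), it takes -un, giving *kakiun*.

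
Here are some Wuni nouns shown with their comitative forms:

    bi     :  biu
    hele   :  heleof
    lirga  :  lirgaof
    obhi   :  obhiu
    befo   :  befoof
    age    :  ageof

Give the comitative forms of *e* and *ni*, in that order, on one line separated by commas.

eof, niu

The pattern is height harmony: -u when the last vowel of the stem is a high vowel (*bi*, *obhi*); -of when the last vowel of the stem is a non-high vowel (*hele*, *lirga*, *befo*, *age*).
The last vowel of *e* is /e/, which is a non-high vowel, so the suffix is -of, giving *eof*.
The last vowel of *ni* is /i/, which is a high vowel, so the suffix is -u, giving *niu*.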